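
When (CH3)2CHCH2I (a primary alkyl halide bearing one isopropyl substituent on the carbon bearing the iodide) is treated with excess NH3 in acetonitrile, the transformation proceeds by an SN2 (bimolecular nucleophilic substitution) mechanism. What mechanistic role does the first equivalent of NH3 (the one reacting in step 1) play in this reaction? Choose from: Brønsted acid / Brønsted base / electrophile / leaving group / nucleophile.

nucleophile

Step 1: A lone pair on the N of NH3 attacks the α-carbon from the back side while the C–I bond breaks; both bonding electrons leave with I⁻. The product of this concerted step is an alkylammonium ion.
The first equivalent of NH3 (the one reacting in step 1) donates an electron pair to form a new σ-bond to carbon — it is the nucleophile.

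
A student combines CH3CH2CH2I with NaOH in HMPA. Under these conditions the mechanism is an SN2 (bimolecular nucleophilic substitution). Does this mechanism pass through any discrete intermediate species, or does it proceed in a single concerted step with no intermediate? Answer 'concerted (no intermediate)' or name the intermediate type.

OH⁻ attacks the back face of the α-carbon while I⁻ departs with the C–I bonding pair — a single concerted displacement through a pentacoordinate transition state.
All bond changes occur in one transition state; no discrete intermediate is formed.

concerted (no intermediate)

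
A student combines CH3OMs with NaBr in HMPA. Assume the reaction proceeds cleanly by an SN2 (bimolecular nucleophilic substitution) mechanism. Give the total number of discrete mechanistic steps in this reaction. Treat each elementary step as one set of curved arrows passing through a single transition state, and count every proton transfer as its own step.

Step 1: Br⁻ attacks the back face of the α-carbon while MsO⁻ departs with the C–O bonding pair — a single concerted displacement through a pentacoordinate transition state.
Total: 1 elementary step.

1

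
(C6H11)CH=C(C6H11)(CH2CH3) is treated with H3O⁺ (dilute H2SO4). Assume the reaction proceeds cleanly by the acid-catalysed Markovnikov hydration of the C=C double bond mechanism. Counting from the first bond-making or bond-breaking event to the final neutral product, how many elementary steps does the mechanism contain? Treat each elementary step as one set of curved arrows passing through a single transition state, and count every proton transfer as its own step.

Step 1: The π electrons of the C=C bond attack a proton of H3O⁺; Markovnikov addition places the new C–H on the less-substituted alkene carbon, so the positive charge ends up on the more-substituted carbon — a tertiary carbocation. H2O is released.
(No 1,2-shift: no single shift to an adjacent carbon would give a more stable cation.)
Step 2: Nucleophilic capture of the cation by H2O produces the protonated alcohol (an oxonium ion).
Step 3: Proton transfer from the O–H of the oxonium ion to H2O completes the catalytic cycle and yields the alcohol.
Total: 3 elementary steps.

3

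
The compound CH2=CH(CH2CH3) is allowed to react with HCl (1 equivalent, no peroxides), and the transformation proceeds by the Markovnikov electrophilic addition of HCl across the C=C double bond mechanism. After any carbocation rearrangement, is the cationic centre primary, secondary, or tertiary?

Step 1: Protonation of the alkene by HCl: the π bond acts as the nucleophile and picks up H⁺, giving the more stable (Markovnikov) secondary carbocation. The H–Cl bond breaks heterolytically, releasing Cl⁻.
No single 1,2-shift to an adjacent carbon would give a more-substituted cation, so no rearrangement occurs.

secondary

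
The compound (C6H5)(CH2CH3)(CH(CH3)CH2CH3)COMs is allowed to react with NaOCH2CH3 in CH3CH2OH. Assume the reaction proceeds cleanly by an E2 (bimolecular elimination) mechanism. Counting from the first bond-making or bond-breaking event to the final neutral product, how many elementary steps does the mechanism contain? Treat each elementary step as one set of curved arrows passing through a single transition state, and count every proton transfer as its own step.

1

Step 1: In one step, CH3CH2O⁻ pulls off a β-proton, the C–O bond cleaves, and a C=C double bond forms between the α- and β-carbons (E2, anti elimination).
Total: 1 elementary step.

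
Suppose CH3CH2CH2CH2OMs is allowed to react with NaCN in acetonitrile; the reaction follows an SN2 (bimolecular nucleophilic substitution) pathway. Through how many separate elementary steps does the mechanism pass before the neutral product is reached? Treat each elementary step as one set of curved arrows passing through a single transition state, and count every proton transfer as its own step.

1

Step 1: Backside attack by CN⁻ on the carbon bearing the mesylate: the new C–C bond forms as the C–O bond breaks, with Walden inversion at carbon.
Total: 1 elementary step.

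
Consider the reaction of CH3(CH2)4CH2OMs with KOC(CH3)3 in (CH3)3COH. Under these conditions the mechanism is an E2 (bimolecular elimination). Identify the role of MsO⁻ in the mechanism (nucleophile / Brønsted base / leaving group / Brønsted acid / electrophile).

Step 1: The strong base (CH3)3CO⁻ removes a β-hydrogen; in the same concerted event the electrons of the breaking C–H bond form the new π(C=C) bond and the C–O σ-bond breaks, expelling MsO⁻. Anti-periplanar geometry; one transition state.
MsO⁻ departs with both electrons of the breaking σ-bond — that is the definition of a leaving group.

leaving group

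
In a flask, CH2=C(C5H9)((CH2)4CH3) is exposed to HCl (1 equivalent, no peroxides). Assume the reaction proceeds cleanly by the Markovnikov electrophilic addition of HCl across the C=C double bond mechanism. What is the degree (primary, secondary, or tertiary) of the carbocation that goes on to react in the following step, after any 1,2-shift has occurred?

tertiary

Step 1: Electrophilic addition begins with the π(C=C) electrons forming a bond to the proton of HCl. Following Markovnikov's rule, the resulting cation is tertiary. The H–Cl bond breaks heterolytically, releasing Cl⁻.
No single 1,2-shift to an adjacent carbon would give a more-substituted cation, so no rearrangement occurs.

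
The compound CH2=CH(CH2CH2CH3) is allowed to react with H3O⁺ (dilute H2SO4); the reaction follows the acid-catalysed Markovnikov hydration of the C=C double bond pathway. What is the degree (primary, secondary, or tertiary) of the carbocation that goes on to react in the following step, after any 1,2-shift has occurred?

secondary

Step 1: Electrophilic addition begins with the π(C=C) electrons forming a bond to the proton of H3O⁺. Following Markovnikov's rule, the resulting cation is secondary. H2O is released.
No single 1,2-shift to an adjacent carbon would give a more-substituted cation, so no rearrangement occurs.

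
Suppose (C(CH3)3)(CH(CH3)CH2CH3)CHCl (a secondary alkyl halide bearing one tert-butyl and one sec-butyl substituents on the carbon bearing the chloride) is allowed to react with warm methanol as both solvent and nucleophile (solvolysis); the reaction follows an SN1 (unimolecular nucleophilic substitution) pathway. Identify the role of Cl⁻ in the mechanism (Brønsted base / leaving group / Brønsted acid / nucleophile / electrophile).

Step 1: Ionisation: the C–Cl σ-bond cleaves heterolytically; both bonding electrons depart with Cl⁻, leaving a secondary carbocation at the α-carbon.
Cl⁻ departs with both electrons of the breaking σ-bond — that is the definition of a leaving group.

leaving group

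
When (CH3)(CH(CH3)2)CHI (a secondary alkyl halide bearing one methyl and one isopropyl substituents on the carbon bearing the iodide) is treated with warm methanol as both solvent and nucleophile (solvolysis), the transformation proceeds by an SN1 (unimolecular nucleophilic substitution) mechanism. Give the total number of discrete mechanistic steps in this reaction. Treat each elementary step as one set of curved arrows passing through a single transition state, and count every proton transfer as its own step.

Step 1: The C–I bond breaks with both electrons going to the iodide; I⁻ leaves and a secondary carbocation remains.
Step 2: A 1,2-hydride shift from the adjacent isopropyl carbon moves the positive charge from the secondary centre to an adjacent carbon, generating a more stable tertiary carbocation.
Step 3: Nucleophilic capture: the oxygen of CH3OH bonds to the cationic carbon, producing an oxonium-ion intermediate.
Step 4: A second solvent molecule removes the proton on oxygen, giving the neutral ether product.
Total: 4 elementary steps.

4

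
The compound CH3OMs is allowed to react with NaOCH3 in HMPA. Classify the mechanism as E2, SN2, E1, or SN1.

SN2

Conditions: a methyl substrate with a strong nucleophile in the polar aprotic solvent HMPA.
These conditions are the textbook signature of the SN2 pathway.
An unhindered substrate with a strong nucleophile in a polar aprotic solvent favours one-step backside displacement.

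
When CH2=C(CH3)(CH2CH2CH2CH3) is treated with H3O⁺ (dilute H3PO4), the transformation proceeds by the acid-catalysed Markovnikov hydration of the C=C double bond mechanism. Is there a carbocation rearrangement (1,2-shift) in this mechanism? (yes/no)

The first-formed carbocation is tertiary.
No single 1,2-shift to an adjacent carbon would produce a more-substituted cation than the one already present, so no rearrangement occurs.

no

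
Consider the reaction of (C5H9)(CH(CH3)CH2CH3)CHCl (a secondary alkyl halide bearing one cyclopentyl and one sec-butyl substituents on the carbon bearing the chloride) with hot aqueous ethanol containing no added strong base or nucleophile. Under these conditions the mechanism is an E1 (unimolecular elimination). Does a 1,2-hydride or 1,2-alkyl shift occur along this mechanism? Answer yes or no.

yes

The first-formed carbocation is secondary.
The adjacent cyclopentyl carbon already bears 2 other carbon substituents and has a hydrogen to migrate; after a 1,2-hydride shift from that carbon the positive charge sits on a tertiary centre.
Tertiary is more stable than secondary, so the shift occurs.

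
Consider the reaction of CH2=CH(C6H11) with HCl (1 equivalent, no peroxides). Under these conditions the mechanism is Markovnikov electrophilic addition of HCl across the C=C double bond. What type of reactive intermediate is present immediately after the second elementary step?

tertiary carbocation

Step 1: Electrophilic addition begins with the π(C=C) electrons forming a bond to the proton of HCl. Following Markovnikov's rule, the resulting cation is secondary. The H–Cl bond breaks heterolytically, releasing Cl⁻.
Step 2: A 1,2-hydride shift from the adjacent cyclohexyl carbon moves the positive charge from the secondary centre to an adjacent carbon, generating a more stable tertiary carbocation.
After step 2 the species present is a tertiary carbocation.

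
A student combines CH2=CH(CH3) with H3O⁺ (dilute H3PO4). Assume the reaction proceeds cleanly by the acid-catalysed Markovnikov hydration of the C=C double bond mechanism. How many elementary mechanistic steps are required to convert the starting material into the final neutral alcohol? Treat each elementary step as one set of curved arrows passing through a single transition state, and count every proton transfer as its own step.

Step 1: Electrophilic addition begins with the π(C=C) electrons forming a bond to the proton of H3O⁺. Following Markovnikov's rule, the resulting cation is secondary. H2O is released.
(No 1,2-shift: no single shift to an adjacent carbon would give a more stable cation.)
Step 2: A lone pair on the oxygen of H2O attacks the carbocation, forming a C–O bond and an oxonium ion (a protonated alcohol).
Step 3: Deprotonation of the oxonium ion by a water molecule delivers the neutral alcohol and regenerates the acid catalyst.
Total: 3 elementary steps.

3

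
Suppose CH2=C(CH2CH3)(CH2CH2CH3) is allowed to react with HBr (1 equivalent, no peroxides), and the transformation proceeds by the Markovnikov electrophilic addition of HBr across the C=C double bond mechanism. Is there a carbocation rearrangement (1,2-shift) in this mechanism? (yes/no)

no

The first-formed carbocation is tertiary.
No single 1,2-shift to an adjacent carbon would produce a more-substituted cation than the one already present, so no rearrangement occurs.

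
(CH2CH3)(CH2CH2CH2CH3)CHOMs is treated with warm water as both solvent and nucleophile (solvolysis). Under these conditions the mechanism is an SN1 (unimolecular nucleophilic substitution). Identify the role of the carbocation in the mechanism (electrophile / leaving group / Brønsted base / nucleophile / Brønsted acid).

electrophile

Step 2: H2O donates an oxygen lone pair into the empty p orbital of the cation, giving a protonated alcohol (an oxonium ion).
The carbocation accepts an electron pair into an empty or π* orbital — it is the electrophile.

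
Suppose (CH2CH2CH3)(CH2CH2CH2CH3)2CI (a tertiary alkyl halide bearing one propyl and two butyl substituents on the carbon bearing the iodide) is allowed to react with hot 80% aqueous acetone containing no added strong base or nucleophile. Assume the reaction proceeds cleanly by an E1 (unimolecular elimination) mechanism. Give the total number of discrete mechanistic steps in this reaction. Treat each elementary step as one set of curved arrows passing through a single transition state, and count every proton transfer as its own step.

Step 1: Unassisted departure of I⁻ (taking the C–I bonding pair) generates a tertiary carbocation.
(No 1,2-shift: no single shift to an adjacent carbon would give a more stable cation.)
Step 2: Loss of a β-proton to a water molecule of the solvent: the C–H bonding pair collapses toward the cationic carbon to form the C=C π bond, yielding the alkene.
Total: 2 elementary steps.

2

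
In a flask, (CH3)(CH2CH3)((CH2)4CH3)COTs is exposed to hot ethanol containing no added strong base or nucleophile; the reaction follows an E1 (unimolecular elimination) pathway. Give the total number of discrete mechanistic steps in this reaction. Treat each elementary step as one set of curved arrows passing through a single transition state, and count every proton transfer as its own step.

2

Step 1: Rate-determining heterolysis of the C–O bond gives TsO⁻ and a tertiary carbocation.
(No 1,2-shift: no single shift to an adjacent carbon would give a more stable cation.)
Step 2: A weak base (an ethanol molecule from the solvent) removes a proton from a carbon adjacent to the cationic centre; the electrons of that C–H bond become the new π(C=C) bond, giving the alkene.
Total: 2 elementary steps.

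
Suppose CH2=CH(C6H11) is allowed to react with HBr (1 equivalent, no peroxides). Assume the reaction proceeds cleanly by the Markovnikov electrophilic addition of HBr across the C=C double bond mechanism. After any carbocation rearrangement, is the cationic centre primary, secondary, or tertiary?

tertiary

Step 1: Electrophilic addition begins with the π(C=C) electrons forming a bond to the proton of HBr. Following Markovnikov's rule, the resulting cation is secondary. The H–Br bond breaks heterolytically, releasing Br⁻.
Step 2: A 1,2-hydride shift from the adjacent cyclohexyl carbon moves the positive charge from the secondary centre to an adjacent carbon, generating a more stable tertiary carbocation.
The cation rearranges from secondary to tertiary via a 1,2-hydride shift from the adjacent cyclohexyl carbon; the tertiary cation is what reacts next.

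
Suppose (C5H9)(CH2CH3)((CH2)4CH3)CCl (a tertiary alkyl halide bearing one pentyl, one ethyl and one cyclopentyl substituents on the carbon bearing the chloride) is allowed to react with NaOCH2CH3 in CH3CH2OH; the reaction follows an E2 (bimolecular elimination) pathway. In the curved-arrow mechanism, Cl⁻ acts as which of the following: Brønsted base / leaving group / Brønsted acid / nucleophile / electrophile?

leaving group

Step 1: The strong base CH3CH2O⁻ removes a β-hydrogen; in the same concerted event the electrons of the breaking C–H bond form the new π(C=C) bond and the C–Cl σ-bond breaks, expelling Cl⁻. Anti-periplanar geometry; one transition state.
Cl⁻ departs with both electrons of the breaking σ-bond — that is the definition of a leaving group.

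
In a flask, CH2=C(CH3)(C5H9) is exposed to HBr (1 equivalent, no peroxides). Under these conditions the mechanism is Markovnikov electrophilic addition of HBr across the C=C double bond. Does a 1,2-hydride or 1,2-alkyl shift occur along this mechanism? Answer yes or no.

no

The first-formed carbocation is tertiary.
No single 1,2-shift to an adjacent carbon would produce a more-substituted cation than the one already present, so no rearrangement occurs.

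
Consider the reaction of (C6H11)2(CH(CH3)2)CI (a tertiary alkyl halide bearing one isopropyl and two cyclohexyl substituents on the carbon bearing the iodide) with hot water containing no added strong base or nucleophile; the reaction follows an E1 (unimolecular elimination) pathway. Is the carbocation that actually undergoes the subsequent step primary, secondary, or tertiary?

Step 1: Unassisted departure of I⁻ (taking the C–I bonding pair) generates a tertiary carbocation.
No single 1,2-shift to an adjacent carbon would give a more-substituted cation, so no rearrangement occurs.

tertiary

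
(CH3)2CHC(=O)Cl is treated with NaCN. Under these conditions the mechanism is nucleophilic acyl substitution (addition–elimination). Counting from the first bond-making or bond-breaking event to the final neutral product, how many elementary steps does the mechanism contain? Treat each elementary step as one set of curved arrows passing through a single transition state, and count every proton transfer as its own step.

2

Step 1: A lone pair on the C of CN⁻ attacks the electrophilic acyl carbon; the π(C=O) electrons move onto oxygen, giving a tetrahedral intermediate.
Step 2: An oxygen lone pair re-forms the C=O π bond as the C–Cl σ-bond breaks; Cl⁻ is expelled.
Total: 2 elementary steps.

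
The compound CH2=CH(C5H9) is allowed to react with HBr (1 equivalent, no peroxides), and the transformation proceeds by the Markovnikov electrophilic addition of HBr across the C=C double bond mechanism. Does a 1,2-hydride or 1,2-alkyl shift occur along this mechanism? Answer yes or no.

The first-formed carbocation is secondary.
The adjacent cyclopentyl carbon already bears 2 other carbon substituents and has a hydrogen to migrate; after a 1,2-hydride shift from that carbon the positive charge sits on a tertiary centre.
Tertiary is more stable than secondary, so the shift occurs.

yes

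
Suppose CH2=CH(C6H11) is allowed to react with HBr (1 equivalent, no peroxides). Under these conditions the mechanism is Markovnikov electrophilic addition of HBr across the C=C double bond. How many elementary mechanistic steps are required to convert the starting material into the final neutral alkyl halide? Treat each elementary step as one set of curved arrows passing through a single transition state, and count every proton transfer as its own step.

3

Step 1: Electrophilic addition begins with the π(C=C) electrons forming a bond to the proton of HBr. Following Markovnikov's rule, the resulting cation is secondary. The H–Br bond breaks heterolytically, releasing Br⁻.
Step 2: A 1,2-hydride shift from the adjacent cyclohexyl carbon moves the positive charge from the secondary centre to an adjacent carbon, generating a more stable tertiary carbocation.
Step 3: Br⁻ captures the cation: a lone pair on Br⁻ fills the empty p orbital, producing the alkyl halide product.
Total: 3 elementary steps.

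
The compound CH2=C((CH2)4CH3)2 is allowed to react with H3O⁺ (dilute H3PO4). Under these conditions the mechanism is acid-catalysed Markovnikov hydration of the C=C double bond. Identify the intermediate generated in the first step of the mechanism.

Step 1: Electrophilic addition begins with the π(C=C) electrons forming a bond to the proton of H3O⁺. Following Markovnikov's rule, the resulting cation is tertiary. H2O is released.
After step 1 the species present is a tertiary carbocation.

tertiary carbocation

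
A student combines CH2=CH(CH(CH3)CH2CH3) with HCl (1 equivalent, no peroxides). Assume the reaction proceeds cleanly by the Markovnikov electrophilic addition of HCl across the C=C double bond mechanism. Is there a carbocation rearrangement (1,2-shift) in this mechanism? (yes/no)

yes

The first-formed carbocation is secondary.
The adjacent sec-butyl carbon already bears 2 other carbon substituents and has a hydrogen to migrate; after a 1,2-hydride shift from that carbon the positive charge sits on a tertiary centre.
Tertiary is more stable than secondary, so the shift occurs.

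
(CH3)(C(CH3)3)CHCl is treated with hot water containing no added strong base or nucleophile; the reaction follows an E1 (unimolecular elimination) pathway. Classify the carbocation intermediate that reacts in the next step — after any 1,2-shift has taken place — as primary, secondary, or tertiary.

Step 1: Rate-determining heterolysis of the C–Cl bond gives Cl⁻ and a secondary carbocation.
Step 2: A 1,2-methyl shift from the adjacent tert-butyl carbon moves the positive charge from the secondary centre to an adjacent carbon, generating a more stable tertiary carbocation.
The cation rearranges from secondary to tertiary via a 1,2-methyl shift from the adjacent tert-butyl carbon; the tertiary cation is what reacts next.

tertiary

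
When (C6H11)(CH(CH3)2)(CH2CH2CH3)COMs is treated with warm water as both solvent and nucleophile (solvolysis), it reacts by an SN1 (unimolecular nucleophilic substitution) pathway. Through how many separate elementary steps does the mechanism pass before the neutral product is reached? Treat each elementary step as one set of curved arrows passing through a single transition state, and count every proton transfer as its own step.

3

Step 1: The C–O bond breaks with both electrons going to the mesylate; MsO⁻ leaves and a tertiary carbocation remains.
(No 1,2-shift: no single shift to an adjacent carbon would give a more stable cation.)
Step 2: H2O donates an oxygen lone pair into the empty p orbital of the cation, giving a protonated alcohol (an oxonium ion).
Step 3: Deprotonation of the oxonium oxygen by solvent water yields the neutral alcohol.
Total: 3 elementary steps.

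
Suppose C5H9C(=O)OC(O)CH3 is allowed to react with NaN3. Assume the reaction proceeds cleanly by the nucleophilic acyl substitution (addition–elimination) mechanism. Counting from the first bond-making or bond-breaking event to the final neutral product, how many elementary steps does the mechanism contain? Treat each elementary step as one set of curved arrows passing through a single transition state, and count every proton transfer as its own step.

Step 1: A lone pair on the N of N3⁻ attacks the electrophilic acyl carbon; the π(C=O) electrons move onto oxygen, giving a tetrahedral intermediate.
Step 2: An oxygen lone pair re-forms the C=O π bond as the C–O σ-bond breaks; CH3CO2⁻ is expelled.
Total: 2 elementary steps.

2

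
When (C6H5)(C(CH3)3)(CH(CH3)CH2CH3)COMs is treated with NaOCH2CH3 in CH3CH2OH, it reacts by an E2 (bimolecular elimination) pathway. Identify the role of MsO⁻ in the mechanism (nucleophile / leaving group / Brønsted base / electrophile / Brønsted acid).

leaving group

Step 1: Concerted anti-periplanar elimination: CH3CH2O⁻ abstracts a β-H while MsO⁻ leaves, and the C–H electrons become the new C=C π bond — all in a single transition state.
MsO⁻ departs with both electrons of the breaking σ-bond — that is the definition of a leaving group.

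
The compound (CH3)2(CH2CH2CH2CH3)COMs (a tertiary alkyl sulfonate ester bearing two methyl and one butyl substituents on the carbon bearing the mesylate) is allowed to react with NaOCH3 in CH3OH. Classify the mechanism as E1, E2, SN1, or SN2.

Conditions: a strong base with a tertiary substrate bearing a β-hydrogen.
These conditions are the textbook signature of the E2 pathway.
A strong (often hindered) base removes a β-H in concert with loss of the leaving group — bimolecular elimination.

E2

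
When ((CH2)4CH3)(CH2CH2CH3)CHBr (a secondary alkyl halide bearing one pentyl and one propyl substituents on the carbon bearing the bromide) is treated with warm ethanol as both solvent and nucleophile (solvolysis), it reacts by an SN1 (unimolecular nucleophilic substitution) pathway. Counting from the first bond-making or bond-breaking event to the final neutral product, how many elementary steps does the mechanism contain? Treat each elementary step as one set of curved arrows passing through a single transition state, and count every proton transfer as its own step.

Step 1: Ionisation: the C–Br σ-bond cleaves heterolytically; both bonding electrons depart with Br⁻, leaving a secondary carbocation at the α-carbon.
(No 1,2-shift: no single shift to an adjacent carbon would give a more stable cation.)
Step 2: A lone pair on the oxygen of CH3CH2OH attacks the carbocation, forming a new C–O σ-bond and an oxonium ion.
Step 3: Proton transfer from the O–H of the oxonium ion to a solvent molecule delivers the neutral ether.
Total: 3 elementary steps.

3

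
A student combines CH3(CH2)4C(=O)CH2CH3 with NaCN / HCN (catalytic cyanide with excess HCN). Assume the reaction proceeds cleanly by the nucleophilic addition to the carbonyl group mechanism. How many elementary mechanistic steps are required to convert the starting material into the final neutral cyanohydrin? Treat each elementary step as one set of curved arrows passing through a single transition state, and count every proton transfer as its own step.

2

Step 1: A lone pair / filled orbital on CN⁻ attacks the electrophilic carbonyl carbon; the π(C=O) electrons shift onto oxygen, producing a tetrahedral alkoxide intermediate.
Step 2: The alkoxide is protonated in situ by undissociated HCN, yielding a cyanohydrin; the CN⁻ so formed carries on the cycle.
Total: 2 elementary steps.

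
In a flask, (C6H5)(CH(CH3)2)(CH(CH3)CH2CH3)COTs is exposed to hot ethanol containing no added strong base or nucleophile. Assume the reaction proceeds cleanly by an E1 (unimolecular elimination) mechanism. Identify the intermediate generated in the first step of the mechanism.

Step 1: Rate-determining heterolysis of the C–O bond gives TsO⁻ and a tertiary carbocation.
After step 1 the species present is a tertiary carbocation.

tertiary carbocation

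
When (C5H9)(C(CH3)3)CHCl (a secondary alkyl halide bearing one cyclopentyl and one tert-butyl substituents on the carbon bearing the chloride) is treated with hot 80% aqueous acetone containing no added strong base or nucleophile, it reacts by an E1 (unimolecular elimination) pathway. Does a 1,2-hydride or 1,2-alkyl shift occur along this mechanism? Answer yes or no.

yes

The first-formed carbocation is secondary.
The adjacent cyclopentyl carbon already bears 2 other carbon substituents and has a hydrogen to migrate; after a 1,2-hydride shift from that carbon the positive charge sits on a tertiary centre.
Tertiary is more stable than secondary, so the shift occurs.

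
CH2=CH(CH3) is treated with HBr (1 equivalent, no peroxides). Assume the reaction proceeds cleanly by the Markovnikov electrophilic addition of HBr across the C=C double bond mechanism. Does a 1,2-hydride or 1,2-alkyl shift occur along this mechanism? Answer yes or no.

The first-formed carbocation is secondary.
No single 1,2-shift to an adjacent carbon would produce a more-substituted cation than the one already present, so no rearrangement occurs.

no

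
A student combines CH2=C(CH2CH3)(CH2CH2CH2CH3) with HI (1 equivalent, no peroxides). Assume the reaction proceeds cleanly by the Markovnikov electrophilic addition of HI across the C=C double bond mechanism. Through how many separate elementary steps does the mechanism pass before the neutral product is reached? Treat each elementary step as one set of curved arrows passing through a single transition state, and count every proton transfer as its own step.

2

Step 1: Electrophilic addition begins with the π(C=C) electrons forming a bond to the proton of HI. Following Markovnikov's rule, the resulting cation is tertiary. The H–I bond breaks heterolytically, releasing I⁻.
(No 1,2-shift: no single shift to an adjacent carbon would give a more stable cation.)
Step 2: Nucleophilic attack by I⁻ on the carbocation completes the addition, giving R–I.
Total: 2 elementary steps.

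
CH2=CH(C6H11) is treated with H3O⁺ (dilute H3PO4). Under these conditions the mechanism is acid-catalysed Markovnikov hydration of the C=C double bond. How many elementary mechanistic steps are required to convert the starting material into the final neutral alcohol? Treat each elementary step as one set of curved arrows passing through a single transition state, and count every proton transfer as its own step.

Step 1: Protonation of the alkene by H3O⁺: the π bond acts as the nucleophile and picks up H⁺, giving the more stable (Markovnikov) secondary carbocation. H2O is released.
Step 2: Carbocation rearrangement: a 1,2-hydride shift from the adjacent cyclohexyl carbon converts the initially-formed secondary cation into the more stable tertiary cation.
Step 3: A lone pair on the oxygen of H2O attacks the carbocation, forming a C–O bond and an oxonium ion (a protonated alcohol).
Step 4: Deprotonation of the oxonium ion by a water molecule delivers the neutral alcohol and regenerates the acid catalyst.
Total: 4 elementary steps.

4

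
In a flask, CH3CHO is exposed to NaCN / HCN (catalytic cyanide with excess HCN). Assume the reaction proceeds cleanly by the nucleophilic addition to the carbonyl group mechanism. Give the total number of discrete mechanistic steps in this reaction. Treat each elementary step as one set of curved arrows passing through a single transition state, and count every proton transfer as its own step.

2

Step 1: A lone pair / filled orbital on CN⁻ attacks the electrophilic carbonyl carbon; the π(C=O) electrons shift onto oxygen, producing a tetrahedral alkoxide intermediate.
Step 2: Proton transfer from HCN to the alkoxide furnishes a cyanohydrin (and releases another CN⁻ to continue the reaction).
Total: 2 elementary steps.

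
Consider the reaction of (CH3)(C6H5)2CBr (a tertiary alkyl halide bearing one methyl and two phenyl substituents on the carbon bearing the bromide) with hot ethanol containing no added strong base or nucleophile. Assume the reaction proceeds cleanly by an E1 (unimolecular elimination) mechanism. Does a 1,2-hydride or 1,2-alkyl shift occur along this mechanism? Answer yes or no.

The first-formed carbocation is tertiary.
No single 1,2-shift to an adjacent carbon would produce a more-substituted cation than the one already present, so no rearrangement occurs.

no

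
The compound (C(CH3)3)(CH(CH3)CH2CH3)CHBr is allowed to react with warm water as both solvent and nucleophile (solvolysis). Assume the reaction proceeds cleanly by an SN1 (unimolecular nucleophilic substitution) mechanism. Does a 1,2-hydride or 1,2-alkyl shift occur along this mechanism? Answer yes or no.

The first-formed carbocation is secondary.
The adjacent sec-butyl carbon already bears 2 other carbon substituents and has a hydrogen to migrate; after a 1,2-hydride shift from that carbon the positive charge sits on a tertiary centre.
Tertiary is more stable than secondary, so the shift occurs.

yes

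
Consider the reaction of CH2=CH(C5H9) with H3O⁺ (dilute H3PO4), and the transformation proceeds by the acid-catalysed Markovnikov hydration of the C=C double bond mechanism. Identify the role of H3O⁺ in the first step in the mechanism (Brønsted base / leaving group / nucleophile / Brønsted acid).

Brønsted acid

Step 1: Electrophilic addition begins with the π(C=C) electrons forming a bond to the proton of H3O⁺. Following Markovnikov's rule, the resulting cation is secondary. H2O is released.
H3O⁺ in the first step donates a proton in a proton-transfer step — a Brønsted acid.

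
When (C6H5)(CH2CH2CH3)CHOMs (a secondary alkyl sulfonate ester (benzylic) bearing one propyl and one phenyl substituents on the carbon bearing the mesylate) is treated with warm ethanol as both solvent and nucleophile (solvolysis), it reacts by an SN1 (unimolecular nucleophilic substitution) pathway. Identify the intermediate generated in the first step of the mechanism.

Step 1: The C–O bond breaks with both electrons going to the mesylate; MsO⁻ leaves and a secondary carbocation remains.
After step 1 the species present is a secondary carbocation.

secondary carbocation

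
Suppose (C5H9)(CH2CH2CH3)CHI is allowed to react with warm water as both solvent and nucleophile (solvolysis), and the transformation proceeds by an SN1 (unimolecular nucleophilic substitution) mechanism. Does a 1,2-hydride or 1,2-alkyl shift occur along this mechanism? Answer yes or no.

The first-formed carbocation is secondary.
The adjacent cyclopentyl carbon already bears 2 other carbon substituents and has a hydrogen to migrate; after a 1,2-hydride shift from that carbon the positive charge sits on a tertiary centre.
Tertiary is more stable than secondary, so the shift occurs.

yes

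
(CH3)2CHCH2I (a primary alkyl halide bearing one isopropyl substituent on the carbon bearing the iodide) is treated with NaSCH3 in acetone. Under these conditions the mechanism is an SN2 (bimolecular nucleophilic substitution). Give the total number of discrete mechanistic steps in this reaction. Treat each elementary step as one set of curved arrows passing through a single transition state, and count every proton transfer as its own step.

1

Step 1: Backside attack by CH3S⁻ on the carbon bearing the iodide: the new C–S bond forms as the C–I bond breaks, with Walden inversion at carbon.
Total: 1 elementary step.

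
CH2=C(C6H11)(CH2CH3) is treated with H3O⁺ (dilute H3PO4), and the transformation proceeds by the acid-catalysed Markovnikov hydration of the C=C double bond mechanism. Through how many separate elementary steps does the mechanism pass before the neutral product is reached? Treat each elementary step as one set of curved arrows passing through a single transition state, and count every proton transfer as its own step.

Step 1: The π electrons of the C=C bond attack a proton of H3O⁺; Markovnikov addition places the new C–H on the less-substituted alkene carbon, so the positive charge ends up on the more-substituted carbon — a tertiary carbocation. H2O is released.
(No 1,2-shift: no single shift to an adjacent carbon would give a more stable cation.)
Step 2: A lone pair on the oxygen of H2O attacks the carbocation, forming a C–O bond and an oxonium ion (a protonated alcohol).
Step 3: Proton transfer from the O–H of the oxonium ion to H2O completes the catalytic cycle and yields the alcohol.
Total: 3 elementary steps.

3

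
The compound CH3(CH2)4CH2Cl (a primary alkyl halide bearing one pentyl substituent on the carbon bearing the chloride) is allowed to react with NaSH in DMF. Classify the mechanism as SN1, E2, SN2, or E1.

Conditions: a primary substrate with a strong nucleophile in the polar aprotic solvent DMF.
These conditions are the textbook signature of the SN2 pathway.
An unhindered substrate with a strong nucleophile in a polar aprotic solvent favours one-step backside displacement.

SN2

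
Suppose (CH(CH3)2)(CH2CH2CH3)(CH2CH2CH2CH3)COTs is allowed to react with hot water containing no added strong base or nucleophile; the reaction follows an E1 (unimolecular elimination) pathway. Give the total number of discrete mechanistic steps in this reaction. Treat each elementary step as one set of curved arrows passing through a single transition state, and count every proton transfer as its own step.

2

Step 1: Rate-determining heterolysis of the C–O bond gives TsO⁻ and a tertiary carbocation.
(No 1,2-shift: no single shift to an adjacent carbon would give a more stable cation.)
Step 2: Loss of a β-proton to a water molecule of the solvent: the C–H bonding pair collapses toward the cationic carbon to form the C=C π bond, yielding the alkene.
Total: 2 elementary steps.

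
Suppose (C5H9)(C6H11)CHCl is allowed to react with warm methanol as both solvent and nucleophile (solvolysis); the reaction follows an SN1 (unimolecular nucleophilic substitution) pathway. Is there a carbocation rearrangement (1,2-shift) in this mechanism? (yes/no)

The first-formed carbocation is secondary.
The adjacent cyclopentyl carbon already bears 2 other carbon substituents and has a hydrogen to migrate; after a 1,2-hydride shift from that carbon the positive charge sits on a tertiary centre.
Tertiary is more stable than secondary, so the shift occurs.

yes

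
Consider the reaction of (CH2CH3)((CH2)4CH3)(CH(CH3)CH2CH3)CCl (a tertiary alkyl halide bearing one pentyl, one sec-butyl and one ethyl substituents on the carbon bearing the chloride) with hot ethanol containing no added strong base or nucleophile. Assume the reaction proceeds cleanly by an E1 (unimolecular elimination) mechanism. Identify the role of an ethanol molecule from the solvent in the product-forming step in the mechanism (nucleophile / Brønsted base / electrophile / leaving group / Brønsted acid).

Brønsted base

Step 2: An ethanol molecule (solvent) deprotonates a β-carbon; as the C–H bond breaks, those electrons form the new alkene π bond.
An ethanol molecule from the solvent in the product-forming step accepts a proton in a proton-transfer step — a Brønsted base.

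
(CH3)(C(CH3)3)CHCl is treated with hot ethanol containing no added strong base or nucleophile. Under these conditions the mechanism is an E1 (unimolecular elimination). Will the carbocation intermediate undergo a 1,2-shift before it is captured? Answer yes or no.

The first-formed carbocation is secondary.
The adjacent tert-butyl carbon has no hydrogen but bears methyl groups; migration of one methyl with its bonding pair (a 1,2-methyl shift) places the charge on a tertiary centre.
Tertiary is more stable than secondary, so the shift occurs.

yes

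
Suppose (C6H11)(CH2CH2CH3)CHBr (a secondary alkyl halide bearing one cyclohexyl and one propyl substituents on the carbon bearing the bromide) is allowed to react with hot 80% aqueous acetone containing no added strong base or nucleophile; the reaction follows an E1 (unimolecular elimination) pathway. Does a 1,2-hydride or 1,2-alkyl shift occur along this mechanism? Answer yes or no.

yes

The first-formed carbocation is secondary.
The adjacent cyclohexyl carbon already bears 2 other carbon substituents and has a hydrogen to migrate; after a 1,2-hydride shift from that carbon the positive charge sits on a tertiary centre.
Tertiary is more stable than secondary, so the shift occurs.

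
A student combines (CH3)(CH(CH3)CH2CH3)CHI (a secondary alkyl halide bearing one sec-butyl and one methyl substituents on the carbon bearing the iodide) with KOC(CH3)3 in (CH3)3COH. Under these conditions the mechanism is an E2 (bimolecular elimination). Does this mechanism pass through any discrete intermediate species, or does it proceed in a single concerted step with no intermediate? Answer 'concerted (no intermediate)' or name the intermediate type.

concerted (no intermediate)

Concerted anti-periplanar elimination: (CH3)3CO⁻ abstracts a β-H while I⁻ leaves, and the C–H electrons become the new C=C π bond — all in a single transition state.
All bond changes occur in one transition state; no discrete intermediate is formed.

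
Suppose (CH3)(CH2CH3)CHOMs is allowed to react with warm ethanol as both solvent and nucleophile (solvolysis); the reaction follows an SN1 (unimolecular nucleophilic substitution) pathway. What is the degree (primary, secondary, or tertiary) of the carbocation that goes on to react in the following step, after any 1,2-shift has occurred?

secondary

Step 1: Ionisation: the C–O σ-bond cleaves heterolytically; both bonding electrons depart with MsO⁻, leaving a secondary carbocation at the α-carbon.
No single 1,2-shift to an adjacent carbon would give a more-substituted cation, so no rearrangement occurs.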